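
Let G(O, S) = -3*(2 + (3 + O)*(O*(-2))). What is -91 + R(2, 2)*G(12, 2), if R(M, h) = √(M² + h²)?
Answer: -91 + 2148*√2 ≈ 2946.7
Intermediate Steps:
G(O, S) = -6 + 6*O*(3 + O) (G(O, S) = -3*(2 + (3 + O)*(-2*O)) = -3*(2 - 2*O*(3 + O)) = -6 + 6*O*(3 + O))
-91 + R(2, 2)*G(12, 2) = -91 + √(2² + 2²)*(-6 + 6*12² + 18*12) = -91 + √(4 + 4)*(-6 + 6*144 + 216) = -91 + √8*(-6 + 864 + 216) = -91 + (2*√2)*1074 = -91 + 2148*√2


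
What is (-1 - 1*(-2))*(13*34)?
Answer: 442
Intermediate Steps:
(-1 - 1*(-2))*(13*34) = (-1 + 2)*442 = 1*442 = 442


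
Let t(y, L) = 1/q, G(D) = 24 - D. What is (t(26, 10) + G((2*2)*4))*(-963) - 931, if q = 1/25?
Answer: -32710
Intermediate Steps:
q = 1/25 ≈ 0.040000
t(y, L) = 25 (t(y, L) = 1/(1/25) = 25)
(t(26, 10) + G((2*2)*4))*(-963) - 931 = (25 + (24 - 2*2*4))*(-963) - 931 = (25 + (24 - 4*4))*(-963) - 931 = (25 + (24 - 1*16))*(-963) - 931 = (25 + (24 - 16))*(-963) - 931 = (25 + 8)*(-963) - 931 = 33*(-963) - 931 = -31779 - 931 = -32710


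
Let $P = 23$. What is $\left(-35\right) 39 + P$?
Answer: $-1342$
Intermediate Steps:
$\left(-35\right) 39 + P = \left(-35\right) 39 + 23 = -1365 + 23 = -1342$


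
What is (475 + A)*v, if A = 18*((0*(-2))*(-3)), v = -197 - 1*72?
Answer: -127775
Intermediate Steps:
v = -269 (v = -197 - 72 = -269)
A = 0 (A = 18*(0*(-3)) = 18*0 = 0)
(475 + A)*v = (475 + 0)*(-269) = 475*(-269) = -127775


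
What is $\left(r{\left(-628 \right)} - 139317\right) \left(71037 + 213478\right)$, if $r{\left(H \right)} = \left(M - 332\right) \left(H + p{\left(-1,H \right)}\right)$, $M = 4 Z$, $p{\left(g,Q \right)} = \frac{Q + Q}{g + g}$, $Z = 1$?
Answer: $-39637776255$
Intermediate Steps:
$p{\left(g,Q \right)} = \frac{Q}{g}$ ($p{\left(g,Q \right)} = \frac{2 Q}{2 g} = 2 Q \frac{1}{2 g} = \frac{Q}{g}$)
$M = 4$ ($M = 4 \cdot 1 = 4$)
$r{\left(H \right)} = 0$ ($r{\left(H \right)} = \left(4 - 332\right) \left(H + \frac{H}{-1}\right) = - 328 \left(H + H \left(-1\right)\right) = - 328 \left(H - H\right) = \left(-328\right) 0 = 0$)
$\left(r{\left(-628 \right)} - 139317\right) \left(71037 + 213478\right) = \left(0 - 139317\right) \left(71037 + 213478\right) = \left(-139317\right) 284515 = -39637776255$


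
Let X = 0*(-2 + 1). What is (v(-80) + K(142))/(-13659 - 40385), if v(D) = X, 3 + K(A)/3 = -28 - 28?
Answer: 3/916 ≈ 0.0032751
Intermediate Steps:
X = 0 (X = 0*(-1) = 0)
K(A) = -177 (K(A) = -9 + 3*(-28 - 28) = -9 + 3*(-56) = -9 - 168 = -177)
v(D) = 0
(v(-80) + K(142))/(-13659 - 40385) = (0 - 177)/(-13659 - 40385) = -177/(-54044) = -177*(-1/54044) = 3/916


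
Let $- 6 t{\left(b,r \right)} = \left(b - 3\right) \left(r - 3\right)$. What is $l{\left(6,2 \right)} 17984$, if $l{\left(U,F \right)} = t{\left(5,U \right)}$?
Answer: $-17984$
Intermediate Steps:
$t{\left(b,r \right)} = - \frac{\left(-3 + b\right) \left(-3 + r\right)}{6}$ ($t{\left(b,r \right)} = - \frac{\left(b - 3\right) \left(r - 3\right)}{6} = - \frac{\left(-3 + b\right) \left(-3 + r\right)}{6}$)
$l{\left(U,F \right)} = 1 - \frac{U}{3}$ ($l{\left(U,F \right)} = - \frac{3}{2} + \frac{1}{2} \cdot 5 + \frac{U}{2} - \frac{5 U}{6} = - \frac{3}{2} + \frac{5}{2} + \frac{U}{2} - \frac{5 U}{6} = 1 - \frac{U}{3}$)
$l{\left(6,2 \right)} 17984 = \left(1 - 2\right) 17984 = \left(-1\right) 17984 = -17984$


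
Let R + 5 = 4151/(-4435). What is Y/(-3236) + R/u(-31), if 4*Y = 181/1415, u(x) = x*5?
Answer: 96411254767/2518142263600 ≈ 0.038287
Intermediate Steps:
R = -26326/4435 (R = -5 + 4151/(-4435) = -5 + 4151*(-1/4435) = -5 - 4151/4435 = -26326/4435 ≈ -5.9360)
u(x) = 5*x
Y = 181/5660 (Y = (181/1415)/4 = (181*(1/1415))/4 = (1/4)*(181/1415) = 181/5660 ≈ 0.031979)
Y/(-3236) + R/u(-31) = (181/5660)/(-3236) - 26326/(4435*(5*(-31))) = (181/5660)*(-1/3236) - 26326/4435/(-155) = -181/18315760 - 26326/4435*(-1/155) = -181/18315760 + 26326/687425 = 96411254767/2518142263600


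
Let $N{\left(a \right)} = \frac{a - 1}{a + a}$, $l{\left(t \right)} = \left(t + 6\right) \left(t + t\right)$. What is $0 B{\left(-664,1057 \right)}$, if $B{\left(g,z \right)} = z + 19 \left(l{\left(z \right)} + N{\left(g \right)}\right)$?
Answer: $0$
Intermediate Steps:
$l{\left(t \right)} = 2 t \left(6 + t\right)$ ($l{\left(t \right)} = \left(6 + t\right) 2 t = 2 t \left(6 + t\right)$)
$N{\left(a \right)} = \frac{-1 + a}{2 a}$
$B{\left(g,z \right)} = z + 38 z \left(6 + z\right) + \frac{19 \left(-1 + g\right)}{2 g}$ ($B{\left(g,z \right)} = z + 19 \left(2 z \left(6 + z\right) + \frac{-1 + g}{2 g}\right) = z + 19 \left(\frac{-1 + g}{2 g} + 2 z \left(6 + z\right)\right) = z + \left(38 z \left(6 + z\right) + \frac{19 \left(-1 + g\right)}{2 g}\right) = z + 38 z \left(6 + z\right) + \frac{19 \left(-1 + g\right)}{2 g}$)
$0 B{\left(-664,1057 \right)} = 0 \left(\frac{19}{2} + 38 \cdot 1057^{2} + 229 \cdot 1057 - \frac{19}{2 \left(-664\right)}\right) = 0 \left(\frac{19}{2} + 38 \cdot 1117249 + 242053 - - \frac{19}{1328}\right) = 0 \left(\frac{19}{2} + 42455462 + 242053 + \frac{19}{1328}\right) = 0 \cdot \frac{56702312555}{1328} = 0$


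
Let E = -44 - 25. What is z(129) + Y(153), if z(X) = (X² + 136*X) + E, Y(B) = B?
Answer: 34269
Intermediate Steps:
E = -69
z(X) = -69 + X² + 136*X (z(X) = (X² + 136*X) - 69 = -69 + X² + 136*X)
z(129) + Y(153) = (-69 + 129² + 136*129) + 153 = (-69 + 16641 + 17544) + 153 = 34116 + 153 = 34269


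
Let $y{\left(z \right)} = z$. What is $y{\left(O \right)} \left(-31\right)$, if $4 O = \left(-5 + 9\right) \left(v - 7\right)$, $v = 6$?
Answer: $31$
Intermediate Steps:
$O = -1$ ($O = \frac{\left(-5 + 9\right) \left(6 - 7\right)}{4} = \frac{4 \left(6 - 7\right)}{4} = \frac{4 \left(-1\right)}{4} = \frac{1}{4} \left(-4\right) = -1$)
$y{\left(O \right)} \left(-31\right) = \left(-1\right) \left(-31\right) = 31$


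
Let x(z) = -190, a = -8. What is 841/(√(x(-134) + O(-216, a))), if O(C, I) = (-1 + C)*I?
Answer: 841*√1546/1546 ≈ 21.389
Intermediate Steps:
O(C, I) = I*(-1 + C)
841/(√(x(-134) + O(-216, a))) = 841/(√(-190 - 8*(-1 - 216))) = 841/(√(-190 - 8*(-217))) = 841/(√(-190 + 1736)) = 841/(√1546) = 841*(√1546/1546) = 841*√1546/1546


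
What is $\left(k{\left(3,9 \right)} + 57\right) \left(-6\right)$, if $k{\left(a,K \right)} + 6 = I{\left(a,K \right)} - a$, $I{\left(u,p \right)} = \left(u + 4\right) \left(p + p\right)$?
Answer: $-1044$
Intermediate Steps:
$I{\left(u,p \right)} = 2 p \left(4 + u\right)$ ($I{\left(u,p \right)} = \left(4 + u\right) 2 p = 2 p \left(4 + u\right)$)
$k{\left(a,K \right)} = -6 - a + 2 K \left(4 + a\right)$ ($k{\left(a,K \right)} = -6 + \left(2 K \left(4 + a\right) - a\right) = -6 + \left(- a + 2 K \left(4 + a\right)\right) = -6 - a + 2 K \left(4 + a\right)$)
$\left(k{\left(3,9 \right)} + 57\right) \left(-6\right) = \left(\left(-6 - 3 + 2 \cdot 9 \left(4 + 3\right)\right) + 57\right) \left(-6\right) = \left(\left(-6 - 3 + 2 \cdot 9 \cdot 7\right) + 57\right) \left(-6\right) = \left(\left(-6 - 3 + 126\right) + 57\right) \left(-6\right) = \left(117 + 57\right) \left(-6\right) = 174 \left(-6\right) = -1044$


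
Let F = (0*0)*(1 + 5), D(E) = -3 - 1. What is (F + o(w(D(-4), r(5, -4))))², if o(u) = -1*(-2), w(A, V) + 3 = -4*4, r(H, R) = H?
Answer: 4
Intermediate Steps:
D(E) = -4
w(A, V) = -19 (w(A, V) = -3 - 4*4 = -3 - 16 = -19)
o(u) = 2
F = 0 (F = 0*6 = 0)
(F + o(w(D(-4), r(5, -4))))² = (0 + 2)² = 2² = 4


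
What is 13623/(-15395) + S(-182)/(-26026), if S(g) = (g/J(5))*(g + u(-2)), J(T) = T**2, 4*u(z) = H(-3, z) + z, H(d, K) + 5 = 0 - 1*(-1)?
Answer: -20610883/22014850 ≈ -0.93623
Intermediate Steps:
H(d, K) = -4 (H(d, K) = -5 + (0 - 1*(-1)) = -5 + (0 + 1) = -5 + 1 = -4)
u(z) = -1 + z/4 (u(z) = (-4 + z)/4 = -1 + z/4)
S(g) = g*(-3/2 + g)/25 (S(g) = (g/(5**2))*(g + (-1 + (1/4)*(-2))) = (g/25)*(g + (-1 - 1/2)) = (g*(1/25))*(g - 3/2) = (g/25)*(-3/2 + g) = g*(-3/2 + g)/25)
13623/(-15395) + S(-182)/(-26026) = 13623/(-15395) + ((1/50)*(-182)*(-3 + 2*(-182)))/(-26026) = 13623*(-1/15395) + ((1/50)*(-182)*(-3 - 364))*(-1/26026) = -13623/15395 + ((1/50)*(-182)*(-367))*(-1/26026) = -13623/15395 + (33397/25)*(-1/26026) = -13623/15395 - 367/7150 = -20610883/22014850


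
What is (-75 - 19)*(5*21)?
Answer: -9870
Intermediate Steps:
(-75 - 19)*(5*21) = -94*105 = -9870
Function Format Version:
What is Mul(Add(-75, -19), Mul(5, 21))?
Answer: -9870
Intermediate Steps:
Mul(Add(-75, -19), Mul(5, 21)) = Mul(-94, 105) = -9870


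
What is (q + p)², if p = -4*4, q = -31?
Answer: 2209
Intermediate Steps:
p = -16
(q + p)² = (-31 - 16)² = (-47)² = 2209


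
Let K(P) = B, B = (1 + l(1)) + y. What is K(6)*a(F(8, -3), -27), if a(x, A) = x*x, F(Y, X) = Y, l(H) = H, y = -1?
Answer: 64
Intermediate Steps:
a(x, A) = x**2
B = 1 (B = (1 + 1) - 1 = 2 - 1 = 1)
K(P) = 1
K(6)*a(F(8, -3), -27) = 1*8**2 = 1*64 = 64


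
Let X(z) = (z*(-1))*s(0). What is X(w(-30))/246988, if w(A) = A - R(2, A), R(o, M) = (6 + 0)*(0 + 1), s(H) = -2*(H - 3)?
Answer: 54/61747 ≈ 0.00087454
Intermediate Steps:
s(H) = 6 - 2*H (s(H) = -2*(-3 + H) = 6 - 2*H)
R(o, M) = 6 (R(o, M) = 6*1 = 6)
w(A) = -6 + A (w(A) = A - 1*6 = A - 6 = -6 + A)
X(z) = -6*z (X(z) = (z*(-1))*(6 - 2*0) = (-z)*(6 + 0) = -z*6 = -6*z)
X(w(-30))/246988 = -6*(-6 - 30)/246988 = -6*(-36)*(1/246988) = 216*(1/246988) = 54/61747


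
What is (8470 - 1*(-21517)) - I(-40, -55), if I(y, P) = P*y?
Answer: 27787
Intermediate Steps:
(8470 - 1*(-21517)) - I(-40, -55) = (8470 - 1*(-21517)) - (-55)*(-40) = (8470 + 21517) - 1*2200 = 29987 - 2200 = 27787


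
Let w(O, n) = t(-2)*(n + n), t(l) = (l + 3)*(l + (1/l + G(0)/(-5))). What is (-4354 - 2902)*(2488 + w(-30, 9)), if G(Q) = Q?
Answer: -17726408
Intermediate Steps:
t(l) = (3 + l)*(l + 1/l) (t(l) = (l + 3)*(l + (1/l + 0/(-5))) = (3 + l)*(l + (1/l + 0*(-⅕))) = (3 + l)*(l + (1/l + 0)) = (3 + l)*(l + 1/l))
w(O, n) = -5*n (w(O, n) = (1 + (-2)² + 3*(-2) + 3/(-2))*(n + n) = (1 + 4 - 6 + 3*(-½))*(2*n) = (1 + 4 - 6 - 3/2)*(2*n) = -5*n)
(-4354 - 2902)*(2488 + w(-30, 9)) = (-4354 - 2902)*(2488 - 5*9) = -7256*(2488 - 45) = -7256*2443 = -17726408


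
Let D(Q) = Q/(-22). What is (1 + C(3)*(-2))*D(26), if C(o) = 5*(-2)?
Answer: -273/11 ≈ -24.818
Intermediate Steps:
C(o) = -10
D(Q) = -Q/22 (D(Q) = Q*(-1/22) = -Q/22)
(1 + C(3)*(-2))*D(26) = (1 - 10*(-2))*(-1/22*26) = (1 + 20)*(-13/11) = 21*(-13/11) = -273/11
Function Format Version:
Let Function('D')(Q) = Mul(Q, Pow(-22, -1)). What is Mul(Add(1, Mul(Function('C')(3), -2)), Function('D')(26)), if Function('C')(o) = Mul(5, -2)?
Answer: Rational(-273, 11) ≈ -24.818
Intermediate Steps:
Function('C')(o) = -10
Function('D')(Q) = Mul(Rational(-1, 22), Q) (Function('D')(Q) = Mul(Q, Rational(-1, 22)) = Mul(Rational(-1, 22), Q))
Mul(Add(1, Mul(Function('C')(3), -2)), Function('D')(26)) = Mul(Add(1, Mul(-10, -2)), Mul(Rational(-1, 22), 26)) = Mul(Add(1, 20), Rational(-13, 11)) = Mul(21, Rational(-13, 11)) = Rational(-273, 11)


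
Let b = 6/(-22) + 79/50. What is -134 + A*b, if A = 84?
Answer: -6652/275 ≈ -24.189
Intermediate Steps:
b = 719/550 (b = 6*(-1/22) + 79*(1/50) = -3/11 + 79/50 = 719/550 ≈ 1.3073)
-134 + A*b = -134 + 84*(719/550) = -134 + 30198/275 = -6652/275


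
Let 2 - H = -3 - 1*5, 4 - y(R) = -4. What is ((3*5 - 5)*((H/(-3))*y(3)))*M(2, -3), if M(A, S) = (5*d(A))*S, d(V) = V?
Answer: 8000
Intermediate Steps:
y(R) = 8 (y(R) = 4 - 1*(-4) = 4 + 4 = 8)
H = 10 (H = 2 - (-3 - 1*5) = 2 - (-3 - 5) = 2 - 1*(-8) = 2 + 8 = 10)
M(A, S) = 5*A*S (M(A, S) = (5*A)*S = 5*A*S)
((3*5 - 5)*((H/(-3))*y(3)))*M(2, -3) = ((3*5 - 5)*((10/(-3))*8))*(5*2*(-3)) = ((15 - 5)*((10*(-1/3))*8))*(-30) = (10*(-10/3*8))*(-30) = (10*(-80/3))*(-30) = -800/3*(-30) = 8000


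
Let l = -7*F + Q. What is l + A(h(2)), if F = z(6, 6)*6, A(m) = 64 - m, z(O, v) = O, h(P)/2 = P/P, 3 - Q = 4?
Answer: -191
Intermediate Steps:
Q = -1 (Q = 3 - 1*4 = 3 - 4 = -1)
h(P) = 2 (h(P) = 2*(P/P) = 2*1 = 2)
F = 36 (F = 6*6 = 36)
l = -253 (l = -7*36 - 1 = -252 - 1 = -253)
l + A(h(2)) = -253 + (64 - 1*2) = -253 + (64 - 2) = -253 + 62 = -191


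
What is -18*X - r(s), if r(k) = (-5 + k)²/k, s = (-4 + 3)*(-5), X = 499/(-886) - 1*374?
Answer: 2986767/443 ≈ 6742.1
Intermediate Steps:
X = -331863/886 (X = 499*(-1/886) - 374 = -499/886 - 374 = -331863/886 ≈ -374.56)
s = 5 (s = -1*(-5) = 5)
r(k) = (-5 + k)²/k
-18*X - r(s) = -18*(-331863/886) - (-5 + 5)²/5 = 2986767/443 - 0²/5 = 2986767/443 - 0/5 = 2986767/443 - 1*0 = 2986767/443 + 0 = 2986767/443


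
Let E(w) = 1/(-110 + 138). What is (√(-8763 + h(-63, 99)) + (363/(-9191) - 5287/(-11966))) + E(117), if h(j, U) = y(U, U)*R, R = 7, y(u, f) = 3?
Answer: 96353997/219959012 + I*√8742 ≈ 0.43805 + 93.499*I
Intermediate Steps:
h(j, U) = 21 (h(j, U) = 3*7 = 21)
E(w) = 1/28
(√(-8763 + h(-63, 99)) + (363/(-9191) - 5287/(-11966))) + E(117) = (√(-8763 + 21) + (363/(-9191) - 5287/(-11966))) + 1/28 = (√(-8742) + (363*(-1/9191) - 5287*(-1/11966))) + 1/28 = (I*√8742 + (-363/9191 + 5287/11966)) + 1/28 = (I*√8742 + 44249159/109979506) + 1/28 = (44249159/109979506 + I*√8742) + 1/28 = 96353997/219959012 + I*√8742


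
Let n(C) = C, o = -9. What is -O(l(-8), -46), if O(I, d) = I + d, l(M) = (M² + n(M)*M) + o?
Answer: -73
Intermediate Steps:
l(M) = -9 + 2*M² (l(M) = (M² + M*M) - 9 = (M² + M²) - 9 = 2*M² - 9 = -9 + 2*M²)
-O(l(-8), -46) = -((-9 + 2*(-8)²) - 46) = -((-9 + 2*64) - 46) = -((-9 + 128) - 46) = -(119 - 46) = -1*73 = -73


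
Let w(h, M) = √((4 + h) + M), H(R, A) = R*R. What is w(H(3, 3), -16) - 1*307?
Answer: -307 + I*√3 ≈ -307.0 + 1.732*I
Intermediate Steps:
H(R, A) = R²
w(h, M) = √(4 + M + h)
w(H(3, 3), -16) - 1*307 = √(4 - 16 + 3²) - 1*307 = √(4 - 16 + 9) - 307 = √(-3) - 307 = I*√3 - 307 = -307 + I*√3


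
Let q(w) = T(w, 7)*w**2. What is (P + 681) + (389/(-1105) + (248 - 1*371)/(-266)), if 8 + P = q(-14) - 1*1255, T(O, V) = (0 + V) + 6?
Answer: 577898821/293930 ≈ 1966.1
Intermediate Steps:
T(O, V) = 6 + V (T(O, V) = V + 6 = 6 + V)
q(w) = 13*w**2 (q(w) = (6 + 7)*w**2 = 13*w**2)
P = 1285 (P = -8 + (13*(-14)**2 - 1*1255) = -8 + (13*196 - 1255) = -8 + (2548 - 1255) = -8 + 1293 = 1285)
(P + 681) + (389/(-1105) + (248 - 1*371)/(-266)) = (1285 + 681) + (389/(-1105) + (248 - 1*371)/(-266)) = 1966 + (389*(-1/1105) + (248 - 371)*(-1/266)) = 1966 + (-389/1105 - 123*(-1/266)) = 1966 + (-389/1105 + 123/266) = 1966 + 32441/293930 = 577898821/293930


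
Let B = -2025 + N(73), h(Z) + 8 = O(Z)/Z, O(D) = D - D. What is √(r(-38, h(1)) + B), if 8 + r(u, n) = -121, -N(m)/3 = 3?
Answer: I*√2163 ≈ 46.508*I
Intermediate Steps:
N(m) = -9 (N(m) = -3*3 = -9)
O(D) = 0
h(Z) = -8 (h(Z) = -8 + 0/Z = -8 + 0 = -8)
r(u, n) = -129 (r(u, n) = -8 - 121 = -129)
B = -2034 (B = -2025 - 9 = -2034)
√(r(-38, h(1)) + B) = √(-129 - 2034) = √(-2163) = I*√2163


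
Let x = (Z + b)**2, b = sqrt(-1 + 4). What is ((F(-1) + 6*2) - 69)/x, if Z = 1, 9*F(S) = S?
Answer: -514/9 + 257*sqrt(3)/9 ≈ -7.6514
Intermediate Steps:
F(S) = S/9
b = sqrt(3) ≈ 1.7320
x = (1 + sqrt(3))**2 ≈ 7.4641
((F(-1) + 6*2) - 69)/x = (((1/9)*(-1) + 6*2) - 69)/((1 + sqrt(3))**2) = ((-1/9 + 12) - 69)/(1 + sqrt(3))**2 = (107/9 - 69)/(1 + sqrt(3))**2 = -514/9/(1 + sqrt(3))**2 = -514/(9*(1 + sqrt(3))**2)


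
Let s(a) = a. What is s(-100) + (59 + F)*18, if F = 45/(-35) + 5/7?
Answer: 6662/7 ≈ 951.71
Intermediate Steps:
F = -4/7 (F = 45*(-1/35) + 5*(⅐) = -9/7 + 5/7 = -4/7 ≈ -0.57143)
s(-100) + (59 + F)*18 = -100 + (59 - 4/7)*18 = -100 + (409/7)*18 = -100 + 7362/7 = 6662/7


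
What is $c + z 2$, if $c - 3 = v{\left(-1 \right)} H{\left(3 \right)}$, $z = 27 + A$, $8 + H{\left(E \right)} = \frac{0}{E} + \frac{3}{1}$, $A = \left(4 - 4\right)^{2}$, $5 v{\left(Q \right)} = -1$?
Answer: $58$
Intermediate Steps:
$v{\left(Q \right)} = - \frac{1}{5}$ ($v{\left(Q \right)} = \frac{1}{5} \left(-1\right) = - \frac{1}{5}$)
$A = 0$ ($A = 0^{2} = 0$)
$H{\left(E \right)} = -5$ ($H{\left(E \right)} = -8 + \left(\frac{0}{E} + \frac{3}{1}\right) = -8 + \left(0 + 3 \cdot 1\right) = -8 + \left(0 + 3\right) = -8 + 3 = -5$)
$z = 27$ ($z = 27 + 0 = 27$)
$c = 4$ ($c = 3 - -1 = 3 + 1 = 4$)
$c + z 2 = 4 + 27 \cdot 2 = 4 + 54 = 58$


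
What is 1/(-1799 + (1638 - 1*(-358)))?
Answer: 1/197 ≈ 0.0050761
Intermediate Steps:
1/(-1799 + (1638 - 1*(-358))) = 1/(-1799 + (1638 + 358)) = 1/(-1799 + 1996) = 1/197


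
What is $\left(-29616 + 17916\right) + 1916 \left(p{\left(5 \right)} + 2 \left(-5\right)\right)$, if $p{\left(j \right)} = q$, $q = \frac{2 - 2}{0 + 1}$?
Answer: $-30860$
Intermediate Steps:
$q = 0$ ($q = \frac{0}{1} = 0 \cdot 1 = 0$)
$p{\left(j \right)} = 0$
$\left(-29616 + 17916\right) + 1916 \left(p{\left(5 \right)} + 2 \left(-5\right)\right) = \left(-29616 + 17916\right) + 1916 \left(0 + 2 \left(-5\right)\right) = -11700 + 1916 \left(0 - 10\right) = -11700 + 1916 \left(-10\right) = -11700 - 19160 = -30860$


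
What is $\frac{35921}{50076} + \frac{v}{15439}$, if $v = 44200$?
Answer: $\frac{2767943519}{773123364} \approx 3.5802$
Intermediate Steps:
$\frac{35921}{50076} + \frac{v}{15439} = \frac{35921}{50076} + \frac{44200}{15439} = \frac{2767943519}{773123364}$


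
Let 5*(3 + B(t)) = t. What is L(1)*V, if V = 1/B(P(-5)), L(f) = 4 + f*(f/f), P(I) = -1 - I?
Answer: -25/11 ≈ -2.2727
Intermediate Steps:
B(t) = -3 + t/5
L(f) = 4 + f (L(f) = 4 + f*1 = 4 + f)
V = -5/11 (V = 1/(-3 + (-1 - 1*(-5))/5) = 1/(-3 + (-1 + 5)/5) = 1/(-3 + (1/5)*4) = 1/(-3 + 4/5) = 1/(-11/5) = -5/11 ≈ -0.45455)
L(1)*V = (4 + 1)*(-5/11) = 5*(-5/11) = -25/11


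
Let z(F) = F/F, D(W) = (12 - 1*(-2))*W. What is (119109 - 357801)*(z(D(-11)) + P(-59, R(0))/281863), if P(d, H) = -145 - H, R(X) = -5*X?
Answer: -67243832856/281863 ≈ -2.3857e+5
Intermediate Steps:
D(W) = 14*W (D(W) = (12 + 2)*W = 14*W)
z(F) = 1
(119109 - 357801)*(z(D(-11)) + P(-59, R(0))/281863) = (119109 - 357801)*(1 + (-145 - (-5)*0)/281863) = -238692*(1 + (-145 - 1*0)*(1/281863)) = -238692*(1 + (-145 + 0)*(1/281863)) = -238692*(1 - 145*1/281863) = -238692*(1 - 145/281863) = -238692*281718/281863 = -67243832856/281863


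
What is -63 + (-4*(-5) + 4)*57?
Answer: 1305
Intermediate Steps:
-63 + (-4*(-5) + 4)*57 = -63 + (20 + 4)*57 = -63 + 24*57 = -63 + 1368 = 1305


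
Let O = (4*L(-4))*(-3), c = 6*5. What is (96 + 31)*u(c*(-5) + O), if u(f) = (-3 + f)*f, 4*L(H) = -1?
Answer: 2800350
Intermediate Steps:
c = 30
L(H) = -¼ (L(H) = (¼)*(-1) = -¼)
O = 3 (O = (4*(-¼))*(-3) = -1*(-3) = 3)
u(f) = f*(-3 + f)
(96 + 31)*u(c*(-5) + O) = (96 + 31)*((30*(-5) + 3)*(-3 + (30*(-5) + 3))) = 127*((-150 + 3)*(-3 + (-150 + 3))) = 127*(-147*(-3 - 147)) = 127*(-147*(-150)) = 127*22050 = 2800350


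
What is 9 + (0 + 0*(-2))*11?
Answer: 9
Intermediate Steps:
9 + (0 + 0*(-2))*11 = 9 + (0 + 0)*11 = 9 + 0*11 = 9 + 0 = 9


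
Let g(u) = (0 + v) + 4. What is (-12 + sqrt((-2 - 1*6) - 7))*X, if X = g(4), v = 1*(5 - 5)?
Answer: -48 + 4*I*sqrt(15) ≈ -48.0 + 15.492*I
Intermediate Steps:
v = 0 (v = 1*0 = 0)
g(u) = 4 (g(u) = (0 + 0) + 4 = 0 + 4 = 4)
X = 4
(-12 + sqrt((-2 - 1*6) - 7))*X = (-12 + sqrt((-2 - 1*6) - 7))*4 = (-12 + sqrt((-2 - 6) - 7))*4 = (-12 + sqrt(-8 - 7))*4 = (-12 + sqrt(-15))*4 = (-12 + I*sqrt(15))*4 = -48 + 4*I*sqrt(15)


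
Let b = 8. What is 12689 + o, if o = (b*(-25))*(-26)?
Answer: 17889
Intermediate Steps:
o = 5200 (o = (8*(-25))*(-26) = -200*(-26) = 5200)
12689 + o = 12689 + 5200 = 17889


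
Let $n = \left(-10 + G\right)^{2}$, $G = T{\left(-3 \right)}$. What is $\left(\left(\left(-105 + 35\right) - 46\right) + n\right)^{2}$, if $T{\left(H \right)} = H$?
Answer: $2809$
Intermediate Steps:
$G = -3$
$n = 169$ ($n = \left(-10 - 3\right)^{2} = \left(-13\right)^{2} = 169$)
$\left(\left(\left(-105 + 35\right) - 46\right) + n\right)^{2} = \left(\left(\left(-105 + 35\right) - 46\right) + 169\right)^{2} = \left(\left(-70 - 46\right) + 169\right)^{2} = \left(-116 + 169\right)^{2} = 53^{2} = 2809$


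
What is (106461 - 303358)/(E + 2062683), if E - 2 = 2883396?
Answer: -196897/4946081 ≈ -0.039809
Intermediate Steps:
E = 2883398 (E = 2 + 2883396 = 2883398)
(106461 - 303358)/(E + 2062683) = (106461 - 303358)/(2883398 + 2062683) = -196897/4946081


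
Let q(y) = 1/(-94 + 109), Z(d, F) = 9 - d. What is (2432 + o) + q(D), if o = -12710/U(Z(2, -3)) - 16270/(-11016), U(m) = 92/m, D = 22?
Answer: 928896743/633420 ≈ 1466.5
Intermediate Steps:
q(y) = 1/15
o = -122324585/126684 (o = -12710/(92/(9 - 1*2)) - 16270/(-11016) = -12710/(92/(9 - 2)) - 16270*(-1/11016) = -12710/(92/7) + 8135/5508 = -12710/(92*(⅐)) + 8135/5508 = -12710/92/7 + 8135/5508 = -12710*7/92 + 8135/5508 = -44485/46 + 8135/5508 = -122324585/126684 ≈ -965.59)
(2432 + o) + q(D) = (2432 - 122324585/126684) + 1/15 = 185770903/126684 + 1/15 = 928896743/633420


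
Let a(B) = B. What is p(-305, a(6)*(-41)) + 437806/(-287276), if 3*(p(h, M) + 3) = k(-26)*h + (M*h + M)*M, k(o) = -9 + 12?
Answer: -880874043151/143638 ≈ -6.1326e+6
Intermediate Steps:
k(o) = 3
p(h, M) = -3 + h + M*(M + M*h)/3 (p(h, M) = -3 + (3*h + (M*h + M)*M)/3 = -3 + (3*h + (M + M*h)*M)/3 = -3 + (3*h + M*(M + M*h))/3 = -3 + (h + M*(M + M*h)/3) = -3 + h + M*(M + M*h)/3)
p(-305, a(6)*(-41)) + 437806/(-287276) = (-3 - 305 + (6*(-41))²/3 + (⅓)*(-305)*(6*(-41))²) + 437806/(-287276) = (-3 - 305 + (⅓)*(-246)² + (⅓)*(-305)*(-246)²) + 437806*(-1/287276) = (-3 - 305 + (⅓)*60516 + (⅓)*(-305)*60516) - 218903/143638 = (-3 - 305 + 20172 - 6152460) - 218903/143638 = -6132596 - 218903/143638 = -880874043151/143638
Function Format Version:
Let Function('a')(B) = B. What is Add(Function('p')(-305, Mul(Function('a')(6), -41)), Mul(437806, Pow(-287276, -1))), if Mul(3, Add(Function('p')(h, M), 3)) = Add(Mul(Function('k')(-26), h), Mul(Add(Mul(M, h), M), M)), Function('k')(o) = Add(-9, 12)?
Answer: Rational(-880874043151, 143638) ≈ -6.1326e+6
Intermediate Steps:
Function('k')(o) = 3
Function('p')(h, M) = Add(-3, h, Mul(Rational(1, 3), M, Add(M, Mul(M, h)))) (Function('p')(h, M) = Add(-3, Mul(Rational(1, 3), Add(Mul(3, h), Mul(Add(Mul(M, h), M), M)))) = Add(-3, Mul(Rational(1, 3), Add(Mul(3, h), Mul(Add(M, Mul(M, h)), M)))) = Add(-3, Mul(Rational(1, 3), Add(Mul(3, h), Mul(M, Add(M, Mul(M, h)))))) = Add(-3, Add(h, Mul(Rational(1, 3), M, Add(M, Mul(M, h))))) = Add(-3, h, Mul(Rational(1, 3), M, Add(M, Mul(M, h)))))
Add(Function('p')(-305, Mul(Function('a')(6), -41)), Mul(437806, Pow(-287276, -1))) = Add(Add(-3, -305, Mul(Rational(1, 3), Pow(Mul(6, -41), 2)), Mul(Rational(1, 3), -305, Pow(Mul(6, -41), 2))), Mul(437806, Pow(-287276, -1))) = Add(Add(-3, -305, Mul(Rational(1, 3), Pow(-246, 2)), Mul(Rational(1, 3), -305, Pow(-246, 2))), Mul(437806, Rational(-1, 287276))) = Add(Add(-3, -305, Mul(Rational(1, 3), 60516), Mul(Rational(1, 3), -305, 60516)), Rational(-218903, 143638)) = Add(Add(-3, -305, 20172, -6152460), Rational(-218903, 143638)) = Add(-6132596, Rational(-218903, 143638)) = Rational(-880874043151, 143638)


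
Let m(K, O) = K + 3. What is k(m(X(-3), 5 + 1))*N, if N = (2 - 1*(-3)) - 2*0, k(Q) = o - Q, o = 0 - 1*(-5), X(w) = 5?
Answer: -15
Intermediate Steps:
o = 5 (o = 0 + 5 = 5)
m(K, O) = 3 + K
k(Q) = 5 - Q
N = 5 (N = (2 + 3) + 0 = 5 + 0 = 5)
k(m(X(-3), 5 + 1))*N = (5 - (3 + 5))*5 = (5 - 1*8)*5 = (5 - 8)*5 = -3*5 = -15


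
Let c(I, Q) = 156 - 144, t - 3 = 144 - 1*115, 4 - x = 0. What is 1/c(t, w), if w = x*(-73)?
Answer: 1/12 ≈ 0.083333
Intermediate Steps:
x = 4 (x = 4 - 1*0 = 4 + 0 = 4)
w = -292 (w = 4*(-73) = -292)
t = 32 (t = 3 + (144 - 1*115) = 3 + (144 - 115) = 3 + 29 = 32)
c(I, Q) = 12
1/c(t, w) = 1/12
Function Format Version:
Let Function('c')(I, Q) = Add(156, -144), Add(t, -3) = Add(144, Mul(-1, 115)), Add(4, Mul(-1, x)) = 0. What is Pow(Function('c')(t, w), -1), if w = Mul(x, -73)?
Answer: Rational(1, 12) ≈ 0.083333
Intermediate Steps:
x = 4 (x = Add(4, Mul(-1, 0)) = Add(4, 0) = 4)
w = -292 (w = Mul(4, -73) = -292)
t = 32 (t = Add(3, Add(144, Mul(-1, 115))) = Add(3, Add(144, -115)) = Add(3, 29) = 32)
Function('c')(I, Q) = 12
Pow(Function('c')(t, w), -1) = Pow(12, -1) = Rational(1, 12)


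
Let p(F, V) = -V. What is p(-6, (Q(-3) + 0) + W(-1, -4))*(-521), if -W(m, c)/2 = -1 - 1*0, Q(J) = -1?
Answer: 521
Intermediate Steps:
W(m, c) = 2 (W(m, c) = -2*(-1 - 1*0) = -2*(-1 + 0) = -2*(-1) = 2)
p(-6, (Q(-3) + 0) + W(-1, -4))*(-521) = -((-1 + 0) + 2)*(-521) = -(-1 + 2)*(-521) = -1*1*(-521) = -1*(-521) = 521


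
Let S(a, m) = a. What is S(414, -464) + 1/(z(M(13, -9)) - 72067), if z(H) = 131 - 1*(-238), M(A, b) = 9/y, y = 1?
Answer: 29682971/71698 ≈ 414.00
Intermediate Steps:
M(A, b) = 9 (M(A, b) = 9/1 = 9*1 = 9)
z(H) = 369 (z(H) = 131 + 238 = 369)
S(414, -464) + 1/(z(M(13, -9)) - 72067) = 414 + 1/(369 - 72067) = 414 + 1/(-71698) = 414 - 1/71698 = 29682971/71698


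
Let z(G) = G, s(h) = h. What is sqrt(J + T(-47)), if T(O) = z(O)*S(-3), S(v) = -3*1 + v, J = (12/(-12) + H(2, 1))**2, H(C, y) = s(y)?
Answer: sqrt(282) ≈ 16.793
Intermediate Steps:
H(C, y) = y
J = 0 (J = (12/(-12) + 1)**2 = (12*(-1/12) + 1)**2 = (-1 + 1)**2 = 0**2 = 0)
S(v) = -3 + v
T(O) = -6*O (T(O) = O*(-3 - 3) = O*(-6) = -6*O)
sqrt(J + T(-47)) = sqrt(0 - 6*(-47)) = sqrt(0 + 282) = sqrt(282)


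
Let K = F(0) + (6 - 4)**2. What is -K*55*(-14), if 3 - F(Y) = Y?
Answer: 5390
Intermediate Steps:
F(Y) = 3 - Y
K = 7 (K = (3 - 1*0) + (6 - 4)**2 = (3 + 0) + 2**2 = 3 + 4 = 7)
-K*55*(-14) = -7*55*(-14) = -385*(-14) = -1*(-5390) = 5390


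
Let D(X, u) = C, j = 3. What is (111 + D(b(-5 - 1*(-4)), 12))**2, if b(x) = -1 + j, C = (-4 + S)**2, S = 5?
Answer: 12544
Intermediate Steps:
C = 1 (C = (-4 + 5)**2 = 1**2 = 1)
b(x) = 2 (b(x) = -1 + 3 = 2)
D(X, u) = 1
(111 + D(b(-5 - 1*(-4)), 12))**2 = (111 + 1)**2 = 112**2 = 12544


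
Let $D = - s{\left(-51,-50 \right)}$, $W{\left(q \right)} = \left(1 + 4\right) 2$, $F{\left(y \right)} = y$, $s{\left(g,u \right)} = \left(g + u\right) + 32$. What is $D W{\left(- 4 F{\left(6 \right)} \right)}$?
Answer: $690$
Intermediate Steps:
$s{\left(g,u \right)} = 32 + g + u$
$W{\left(q \right)} = 10$ ($W{\left(q \right)} = 5 \cdot 2 = 10$)
$D = 69$ ($D = - (32 - 51 - 50) = \left(-1\right) \left(-69\right) = 69$)
$D W{\left(- 4 F{\left(6 \right)} \right)} = 69 \cdot 10 = 690$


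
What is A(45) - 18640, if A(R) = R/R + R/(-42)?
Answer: -260961/14 ≈ -18640.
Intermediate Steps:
A(R) = 1 - R/42 (A(R) = 1 + R*(-1/42) = 1 - R/42)
A(45) - 18640 = (1 - 1/42*45) - 18640 = (1 - 15/14) - 18640 = -1/14 - 18640 = -260961/14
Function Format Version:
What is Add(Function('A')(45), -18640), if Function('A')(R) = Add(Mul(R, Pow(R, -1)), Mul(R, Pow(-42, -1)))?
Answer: Rational(-260961, 14) ≈ -18640.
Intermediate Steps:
Function('A')(R) = Add(1, Mul(Rational(-1, 42), R)) (Function('A')(R) = Add(1, Mul(R, Rational(-1, 42))) = Add(1, Mul(Rational(-1, 42), R)))
Add(Function('A')(45), -18640) = Add(Add(1, Mul(Rational(-1, 42), 45)), -18640) = Add(Add(1, Rational(-15, 14)), -18640) = Add(Rational(-1, 14), -18640) = Rational(-260961, 14)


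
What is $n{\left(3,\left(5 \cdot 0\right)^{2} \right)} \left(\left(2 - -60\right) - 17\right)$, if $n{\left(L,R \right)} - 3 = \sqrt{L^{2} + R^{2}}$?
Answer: $270$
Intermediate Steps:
$n{\left(L,R \right)} = 3 + \sqrt{L^{2} + R^{2}}$
$n{\left(3,\left(5 \cdot 0\right)^{2} \right)} \left(\left(2 - -60\right) - 17\right) = \left(3 + \sqrt{3^{2} + \left(\left(5 \cdot 0\right)^{2}\right)^{2}}\right) \left(\left(2 - -60\right) - 17\right) = \left(3 + \sqrt{9 + \left(0^{2}\right)^{2}}\right) \left(\left(2 + 60\right) - 17\right) = \left(3 + \sqrt{9 + 0^{2}}\right) \left(62 - 17\right) = \left(3 + \sqrt{9 + 0}\right) 45 = \left(3 + \sqrt{9}\right) 45 = \left(3 + 3\right) 45 = 6 \cdot 45 = 270$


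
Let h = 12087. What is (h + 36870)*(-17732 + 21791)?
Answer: 198716463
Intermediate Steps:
(h + 36870)*(-17732 + 21791) = (12087 + 36870)*(-17732 + 21791) = 48957*4059 = 198716463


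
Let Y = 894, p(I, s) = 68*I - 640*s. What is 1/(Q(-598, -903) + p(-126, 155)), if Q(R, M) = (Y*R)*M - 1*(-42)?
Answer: 1/482646910 ≈ 2.0719e-9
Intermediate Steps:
p(I, s) = -640*s + 68*I
Q(R, M) = 42 + 894*M*R (Q(R, M) = (894*R)*M - 1*(-42) = 894*M*R + 42 = 42 + 894*M*R)
1/(Q(-598, -903) + p(-126, 155)) = 1/((42 + 894*(-903)*(-598)) + (-640*155 + 68*(-126))) = 1/((42 + 482754636) + (-99200 - 8568)) = 1/(482754678 - 107768) = 1/482646910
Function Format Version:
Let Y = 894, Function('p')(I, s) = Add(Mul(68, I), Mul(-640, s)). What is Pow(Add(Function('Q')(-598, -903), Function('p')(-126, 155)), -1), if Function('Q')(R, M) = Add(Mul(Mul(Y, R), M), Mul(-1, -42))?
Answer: Rational(1, 482646910) ≈ 2.0719e-9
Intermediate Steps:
Function('p')(I, s) = Add(Mul(-640, s), Mul(68, I))
Function('Q')(R, M) = Add(42, Mul(894, M, R)) (Function('Q')(R, M) = Add(Mul(Mul(894, R), M), Mul(-1, -42)) = Add(Mul(894, M, R), 42) = Add(42, Mul(894, M, R)))
Pow(Add(Function('Q')(-598, -903), Function('p')(-126, 155)), -1) = Pow(Add(Add(42, Mul(894, -903, -598)), Add(Mul(-640, 155), Mul(68, -126))), -1) = Pow(Add(Add(42, 482754636), Add(-99200, -8568)), -1) = Pow(Add(482754678, -107768), -1) = Pow(482646910, -1) = Rational(1, 482646910)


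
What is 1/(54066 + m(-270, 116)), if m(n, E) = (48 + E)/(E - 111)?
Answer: 5/270494 ≈ 1.8485e-5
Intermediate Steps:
m(n, E) = (48 + E)/(-111 + E)
1/(54066 + m(-270, 116)) = 1/(54066 + (48 + 116)/(-111 + 116)) = 1/(54066 + 164/5) = 1/(270494/5) = 5/270494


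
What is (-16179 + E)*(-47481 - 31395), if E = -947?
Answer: 1350830376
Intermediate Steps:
(-16179 + E)*(-47481 - 31395) = (-16179 - 947)*(-47481 - 31395) = -17126*(-78876) = 1350830376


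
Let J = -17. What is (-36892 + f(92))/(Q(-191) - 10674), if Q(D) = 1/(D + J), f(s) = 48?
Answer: 7663552/2220193 ≈ 3.4518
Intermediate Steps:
Q(D) = 1/(-17 + D) (Q(D) = 1/(D - 17) = 1/(-17 + D))
(-36892 + f(92))/(Q(-191) - 10674) = (-36892 + 48)/(1/(-17 - 191) - 10674) = -36844/(1/(-208) - 10674) = -36844/(-1/208 - 10674) = -36844/(-2220193/208) = -36844*(-208/2220193) = 7663552/2220193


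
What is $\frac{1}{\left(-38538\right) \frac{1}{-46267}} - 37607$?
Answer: $- \frac{1449252299}{38538} \approx -37606.0$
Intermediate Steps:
$\frac{1}{\left(-38538\right) \frac{1}{-46267}} - 37607 = \frac{1}{\left(-38538\right) \left(- \frac{1}{46267}\right)} - 37607 = \frac{1}{\frac{38538}{46267}} - 37607 = \frac{46267}{38538} - 37607 = - \frac{1449252299}{38538}$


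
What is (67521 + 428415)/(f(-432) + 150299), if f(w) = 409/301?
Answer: 2073288/628339 ≈ 3.2996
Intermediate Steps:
f(w) = 409/301 (f(w) = 409*(1/301) = 409/301)
(67521 + 428415)/(f(-432) + 150299) = (67521 + 428415)/(409/301 + 150299) = 495936/(45240408/301) = 495936*(301/45240408) = 2073288/628339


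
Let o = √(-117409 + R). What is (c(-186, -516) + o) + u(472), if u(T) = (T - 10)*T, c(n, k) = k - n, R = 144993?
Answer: 217734 + 8*√431 ≈ 2.1790e+5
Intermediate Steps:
u(T) = T*(-10 + T) (u(T) = (-10 + T)*T = T*(-10 + T))
o = 8*√431 (o = √(-117409 + 144993) = √27584 = 8*√431 ≈ 166.08)
(c(-186, -516) + o) + u(472) = ((-516 - 1*(-186)) + 8*√431) + 472*(-10 + 472) = ((-516 + 186) + 8*√431) + 472*462 = (-330 + 8*√431) + 218064 = 217734 + 8*√431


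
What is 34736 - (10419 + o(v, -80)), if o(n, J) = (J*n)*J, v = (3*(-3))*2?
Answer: 139517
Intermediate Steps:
v = -18 (v = -9*2 = -18)
o(n, J) = n*J²
34736 - (10419 + o(v, -80)) = 34736 - (10419 - 18*(-80)²) = 34736 - (10419 - 18*6400) = 34736 - (10419 - 115200) = 34736 - 1*(-104781) = 34736 + 104781 = 139517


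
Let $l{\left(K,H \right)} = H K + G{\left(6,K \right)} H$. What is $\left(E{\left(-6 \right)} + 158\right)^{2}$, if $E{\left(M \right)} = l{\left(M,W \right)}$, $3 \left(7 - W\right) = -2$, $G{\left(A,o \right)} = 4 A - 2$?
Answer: $\frac{708964}{9} \approx 78774.0$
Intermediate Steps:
$G{\left(A,o \right)} = -2 + 4 A$
$W = \frac{23}{3}$ ($W = 7 - - \frac{2}{3} = 7 + \frac{2}{3} = \frac{23}{3} \approx 7.6667$)
$l{\left(K,H \right)} = 22 H + H K$ ($l{\left(K,H \right)} = H K + \left(-2 + 4 \cdot 6\right) H = H K + \left(-2 + 24\right) H = H K + 22 H = 22 H + H K$)
$E{\left(M \right)} = \frac{506}{3} + \frac{23 M}{3}$ ($E{\left(M \right)} = \frac{23 \left(22 + M\right)}{3} = \frac{506}{3} + \frac{23 M}{3}$)
$\left(E{\left(-6 \right)} + 158\right)^{2} = \left(\left(\frac{506}{3} + \frac{23}{3} \left(-6\right)\right) + 158\right)^{2} = \left(\left(\frac{506}{3} - 46\right) + 158\right)^{2} = \left(\frac{368}{3} + 158\right)^{2} = \left(\frac{842}{3}\right)^{2} = \frac{708964}{9}$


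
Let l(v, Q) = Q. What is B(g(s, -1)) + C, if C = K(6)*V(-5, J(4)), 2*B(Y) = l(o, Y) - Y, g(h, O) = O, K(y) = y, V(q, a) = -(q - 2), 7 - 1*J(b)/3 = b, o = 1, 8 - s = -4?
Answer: 42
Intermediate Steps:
s = 12 (s = 8 - 1*(-4) = 8 + 4 = 12)
J(b) = 21 - 3*b
V(q, a) = 2 - q (V(q, a) = -(-2 + q) = 2 - q)
B(Y) = 0 (B(Y) = (Y - Y)/2 = (½)*0 = 0)
C = 42 (C = 6*(2 - 1*(-5)) = 6*(2 + 5) = 6*7 = 42)
B(g(s, -1)) + C = 0 + 42 = 42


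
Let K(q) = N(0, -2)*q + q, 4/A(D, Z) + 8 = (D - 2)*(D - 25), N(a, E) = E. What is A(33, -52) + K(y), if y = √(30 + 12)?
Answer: 1/60 - √42 ≈ -6.4641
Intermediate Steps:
y = √42 ≈ 6.4807
A(D, Z) = 4/(-8 + (-25 + D)*(-2 + D)) (A(D, Z) = 4/(-8 + (D - 2)*(D - 25)) = 4/(-8 + (-2 + D)*(-25 + D)) = 4/(-8 + (-25 + D)*(-2 + D)))
K(q) = -q (K(q) = -2*q + q = -q)
A(33, -52) + K(y) = 4/(42 + 33² - 27*33) - √42 = 4/(42 + 1089 - 891) - √42 = 4/240 - √42 = 4*(1/240) - √42 = 1/60 - √42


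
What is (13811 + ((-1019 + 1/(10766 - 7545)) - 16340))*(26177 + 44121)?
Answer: -803373065886/3221 ≈ -2.4942e+8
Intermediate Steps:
(13811 + ((-1019 + 1/(10766 - 7545)) - 16340))*(26177 + 44121) = (13811 + ((-1019 + 1/3221) - 16340))*70298 = (13811 + (-3282198/3221 - 16340))*70298 = (13811 - 55913338/3221)*70298 = -11428107/3221*70298 = -803373065886/3221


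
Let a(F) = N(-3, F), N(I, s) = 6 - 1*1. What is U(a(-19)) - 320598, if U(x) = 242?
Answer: -320356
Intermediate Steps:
N(I, s) = 5 (N(I, s) = 6 - 1 = 5)
a(F) = 5
U(a(-19)) - 320598 = 242 - 320598 = -320356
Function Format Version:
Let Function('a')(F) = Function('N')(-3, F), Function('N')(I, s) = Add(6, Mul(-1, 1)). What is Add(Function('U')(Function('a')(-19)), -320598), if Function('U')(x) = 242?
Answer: -320356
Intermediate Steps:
Function('N')(I, s) = 5 (Function('N')(I, s) = Add(6, -1) = 5)
Function('a')(F) = 5
Add(Function('U')(Function('a')(-19)), -320598) = Add(242, -320598) = -320356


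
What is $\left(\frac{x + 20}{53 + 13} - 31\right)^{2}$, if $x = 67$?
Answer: $\frac{426409}{484} \approx 881.01$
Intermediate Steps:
$\left(\frac{x + 20}{53 + 13} - 31\right)^{2} = \left(\frac{67 + 20}{53 + 13} - 31\right)^{2} = \left(\frac{87}{66} - 31\right)^{2} = \left(87 \cdot \frac{1}{66} - 31\right)^{2} = \left(\frac{29}{22} - 31\right)^{2} = \left(- \frac{653}{22}\right)^{2} = \frac{426409}{484}$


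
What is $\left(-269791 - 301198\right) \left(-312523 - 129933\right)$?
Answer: $252637508984$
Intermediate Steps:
$\left(-269791 - 301198\right) \left(-312523 - 129933\right) = \left(-570989\right) \left(-442456\right) = 252637508984$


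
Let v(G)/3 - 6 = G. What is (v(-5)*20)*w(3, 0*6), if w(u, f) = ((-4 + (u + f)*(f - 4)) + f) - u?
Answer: -1140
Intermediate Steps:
v(G) = 18 + 3*G
w(u, f) = -4 + f - u + (-4 + f)*(f + u) (w(u, f) = ((-4 + (f + u)*(-4 + f)) + f) - u = ((-4 + (-4 + f)*(f + u)) + f) - u = (-4 + f + (-4 + f)*(f + u)) - u = -4 + f - u + (-4 + f)*(f + u))
(v(-5)*20)*w(3, 0*6) = ((18 + 3*(-5))*20)*(-4 + (0*6)**2 - 5*3 - 0*6 + (0*6)*3) = ((18 - 15)*20)*(-4 + 0**2 - 15 - 3*0 + 0*3) = (3*20)*(-4 + 0 - 15 + 0 + 0) = 60*(-19) = -1140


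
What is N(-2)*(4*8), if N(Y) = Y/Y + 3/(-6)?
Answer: 16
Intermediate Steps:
N(Y) = 1/2 (N(Y) = 1 + 3*(-1/6) = 1 - 1/2 = 1/2)
N(-2)*(4*8) = (4*8)/2 = (1/2)*32 = 16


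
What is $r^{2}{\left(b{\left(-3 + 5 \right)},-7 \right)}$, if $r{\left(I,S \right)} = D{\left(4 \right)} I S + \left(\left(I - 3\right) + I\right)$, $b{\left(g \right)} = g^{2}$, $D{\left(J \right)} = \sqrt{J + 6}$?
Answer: $7865 - 280 \sqrt{10} \approx 6979.6$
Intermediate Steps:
$D{\left(J \right)} = \sqrt{6 + J}$
$r{\left(I,S \right)} = -3 + 2 I + I S \sqrt{10}$ ($r{\left(I,S \right)} = \sqrt{6 + 4} I S + \left(\left(I - 3\right) + I\right) = \sqrt{10} I S + \left(\left(-3 + I\right) + I\right) = I \sqrt{10} S + \left(-3 + 2 I\right) = I S \sqrt{10} + \left(-3 + 2 I\right) = -3 + 2 I + I S \sqrt{10}$)
$r^{2}{\left(b{\left(-3 + 5 \right)},-7 \right)} = \left(-3 + 2 \left(-3 + 5\right)^{2} + \left(-3 + 5\right)^{2} \left(-7\right) \sqrt{10}\right)^{2} = \left(-3 + 2 \cdot 2^{2} + 2^{2} \left(-7\right) \sqrt{10}\right)^{2} = \left(-3 + 2 \cdot 4 + 4 \left(-7\right) \sqrt{10}\right)^{2} = \left(-3 + 8 - 28 \sqrt{10}\right)^{2} = \left(5 - 28 \sqrt{10}\right)^{2}$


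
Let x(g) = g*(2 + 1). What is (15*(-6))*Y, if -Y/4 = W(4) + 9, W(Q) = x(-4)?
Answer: -1080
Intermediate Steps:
x(g) = 3*g (x(g) = g*3 = 3*g)
W(Q) = -12 (W(Q) = 3*(-4) = -12)
Y = 12 (Y = -4*(-12 + 9) = -4*(-3) = 12)
(15*(-6))*Y = (15*(-6))*12 = -90*12 = -1080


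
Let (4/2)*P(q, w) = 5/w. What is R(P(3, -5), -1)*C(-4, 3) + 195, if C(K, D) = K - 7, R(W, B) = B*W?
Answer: 379/2 ≈ 189.50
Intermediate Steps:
P(q, w) = 5/(2*w) (P(q, w) = (5/w)/2 = 5/(2*w))
C(K, D) = -7 + K
R(P(3, -5), -1)*C(-4, 3) + 195 = (-5/(2*(-5)))*(-7 - 4) + 195 = -5*(-1)/(2*5)*(-11) + 195 = -1*(-1/2)*(-11) + 195 = (1/2)*(-11) + 195 = -11/2 + 195 = 379/2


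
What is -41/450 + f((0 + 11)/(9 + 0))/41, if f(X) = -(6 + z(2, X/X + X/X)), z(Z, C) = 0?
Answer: -4381/18450 ≈ -0.23745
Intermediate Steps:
f(X) = -6 (f(X) = -(6 + 0) = -1*6 = -6)
-41/450 + f((0 + 11)/(9 + 0))/41 = -41/450 - 6/41 = -4381/18450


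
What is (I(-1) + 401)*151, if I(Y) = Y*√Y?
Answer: 60551 - 151*I ≈ 60551.0 - 151.0*I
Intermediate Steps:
I(Y) = Y^(3/2)
(I(-1) + 401)*151 = ((-1)^(3/2) + 401)*151 = (-I + 401)*151 = (401 - I)*151 = 60551 - 151*I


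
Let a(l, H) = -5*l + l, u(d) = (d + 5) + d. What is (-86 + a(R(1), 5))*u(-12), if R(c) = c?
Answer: 1710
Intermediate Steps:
u(d) = 5 + 2*d (u(d) = (5 + d) + d = 5 + 2*d)
a(l, H) = -4*l
(-86 + a(R(1), 5))*u(-12) = (-86 - 4*1)*(5 + 2*(-12)) = (-86 - 4)*(5 - 24) = -90*(-19) = 1710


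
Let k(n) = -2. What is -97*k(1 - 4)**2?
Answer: -388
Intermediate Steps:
-97*k(1 - 4)**2 = -97*(-2)**2 = -97*4 = -388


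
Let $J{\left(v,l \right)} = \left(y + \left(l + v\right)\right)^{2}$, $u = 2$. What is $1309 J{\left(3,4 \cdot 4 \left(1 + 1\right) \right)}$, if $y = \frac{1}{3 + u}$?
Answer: $\frac{40547584}{25} \approx 1.6219 \cdot 10^{6}$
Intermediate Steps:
$y = \frac{1}{5}$ ($y = \frac{1}{3 + 2} = \frac{1}{5} \approx 0.2$)
$J{\left(v,l \right)} = \left(\frac{1}{5} + l + v\right)^{2}$ ($J{\left(v,l \right)} = \left(\frac{1}{5} + \left(l + v\right)\right)^{2} = \left(\frac{1}{5} + l + v\right)^{2}$)
$1309 J{\left(3,4 \cdot 4 \left(1 + 1\right) \right)} = 1309 \frac{\left(1 + 5 \cdot 4 \cdot 4 \left(1 + 1\right) + 5 \cdot 3\right)^{2}}{25} = 1309 \frac{\left(1 + 5 \cdot 4 \cdot 4 \cdot 2 + 15\right)^{2}}{25} = 1309 \frac{\left(1 + 5 \cdot 4 \cdot 8 + 15\right)^{2}}{25} = 1309 \frac{\left(1 + 5 \cdot 32 + 15\right)^{2}}{25} = 1309 \frac{\left(1 + 160 + 15\right)^{2}}{25} = 1309 \frac{176^{2}}{25} = 1309 \cdot \frac{1}{25} \cdot 30976 = 1309 \cdot \frac{30976}{25} = \frac{40547584}{25}$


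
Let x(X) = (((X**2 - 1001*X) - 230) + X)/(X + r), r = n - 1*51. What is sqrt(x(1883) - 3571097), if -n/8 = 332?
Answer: I*sqrt(606514755722)/412 ≈ 1890.3*I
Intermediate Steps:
n = -2656 (n = -8*332 = -2656)
r = -2707 (r = -2656 - 1*51 = -2656 - 51 = -2707)
x(X) = (-230 + X**2 - 1000*X)/(-2707 + X) (x(X) = (((X**2 - 1001*X) - 230) + X)/(X - 2707) = ((-230 + X**2 - 1001*X) + X)/(-2707 + X) = (-230 + X**2 - 1000*X)/(-2707 + X))
sqrt(x(1883) - 3571097) = sqrt((-230 + 1883**2 - 1000*1883)/(-2707 + 1883) - 3571097) = sqrt((-230 + 3545689 - 1883000)/(-824) - 3571097) = sqrt(-1/824*1662459 - 3571097) = sqrt(-1662459/824 - 3571097) = sqrt(-2944246387/824) = I*sqrt(606514755722)/412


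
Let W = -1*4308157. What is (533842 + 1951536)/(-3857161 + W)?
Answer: -177527/583237 ≈ -0.30438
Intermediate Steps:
W = -4308157
(533842 + 1951536)/(-3857161 + W) = (533842 + 1951536)/(-3857161 - 4308157) = 2485378/(-8165318) = 2485378*(-1/8165318) = -177527/583237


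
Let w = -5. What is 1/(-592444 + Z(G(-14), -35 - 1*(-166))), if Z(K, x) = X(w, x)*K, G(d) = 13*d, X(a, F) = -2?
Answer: -1/592080 ≈ -1.6890e-6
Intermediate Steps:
Z(K, x) = -2*K
1/(-592444 + Z(G(-14), -35 - 1*(-166))) = 1/(-592444 - 26*(-14)) = 1/(-592444 - 2*(-182)) = 1/(-592444 + 364) = 1/(-592080) = -1/592080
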